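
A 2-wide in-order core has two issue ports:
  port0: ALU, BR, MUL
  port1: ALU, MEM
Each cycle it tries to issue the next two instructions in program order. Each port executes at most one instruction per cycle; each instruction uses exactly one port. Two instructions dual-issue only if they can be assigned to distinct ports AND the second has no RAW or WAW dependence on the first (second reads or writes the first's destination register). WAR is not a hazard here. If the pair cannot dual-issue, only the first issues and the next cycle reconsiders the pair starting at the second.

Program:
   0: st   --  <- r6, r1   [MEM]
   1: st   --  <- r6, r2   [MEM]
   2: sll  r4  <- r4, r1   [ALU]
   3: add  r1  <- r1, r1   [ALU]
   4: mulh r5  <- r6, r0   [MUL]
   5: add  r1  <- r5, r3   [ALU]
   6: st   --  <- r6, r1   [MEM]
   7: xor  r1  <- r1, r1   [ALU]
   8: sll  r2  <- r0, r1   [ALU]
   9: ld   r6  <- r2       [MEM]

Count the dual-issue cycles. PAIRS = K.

PAIRS = 3

[0] i0  st  -- no-port MEM/MEM
[1] i1,i2  st+sll  -- dual
[2] i3,i4  add+mulh  -- dual
[3] i5  add  -- RAW r1
[4] i6,i7  st+xor  -- dual
[5] i8  sll  -- RAW r2
[6] i9  ld  -- tail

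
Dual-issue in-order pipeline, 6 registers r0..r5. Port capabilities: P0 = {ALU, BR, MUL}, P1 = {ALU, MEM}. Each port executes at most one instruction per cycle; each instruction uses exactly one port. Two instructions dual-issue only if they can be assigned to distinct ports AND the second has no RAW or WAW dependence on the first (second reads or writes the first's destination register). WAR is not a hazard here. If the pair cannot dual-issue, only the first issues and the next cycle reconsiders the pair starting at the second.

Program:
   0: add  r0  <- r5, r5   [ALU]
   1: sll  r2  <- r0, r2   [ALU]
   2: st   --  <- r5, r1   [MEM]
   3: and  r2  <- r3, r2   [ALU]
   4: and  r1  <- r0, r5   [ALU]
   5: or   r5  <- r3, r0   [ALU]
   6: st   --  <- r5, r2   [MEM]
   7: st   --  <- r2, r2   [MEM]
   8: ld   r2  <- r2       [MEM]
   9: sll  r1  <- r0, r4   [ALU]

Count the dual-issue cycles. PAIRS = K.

PAIRS = 3

c0: i0 add  RAW r0
c1: i1,i2 sll st  dual
c2: i3,i4 and and  dual
c3: i5 or  RAW r5
c4: i6 st  no-port MEM/MEM
c5: i7 st  no-port MEM/MEM
c6: i8,i9 ld sll  dual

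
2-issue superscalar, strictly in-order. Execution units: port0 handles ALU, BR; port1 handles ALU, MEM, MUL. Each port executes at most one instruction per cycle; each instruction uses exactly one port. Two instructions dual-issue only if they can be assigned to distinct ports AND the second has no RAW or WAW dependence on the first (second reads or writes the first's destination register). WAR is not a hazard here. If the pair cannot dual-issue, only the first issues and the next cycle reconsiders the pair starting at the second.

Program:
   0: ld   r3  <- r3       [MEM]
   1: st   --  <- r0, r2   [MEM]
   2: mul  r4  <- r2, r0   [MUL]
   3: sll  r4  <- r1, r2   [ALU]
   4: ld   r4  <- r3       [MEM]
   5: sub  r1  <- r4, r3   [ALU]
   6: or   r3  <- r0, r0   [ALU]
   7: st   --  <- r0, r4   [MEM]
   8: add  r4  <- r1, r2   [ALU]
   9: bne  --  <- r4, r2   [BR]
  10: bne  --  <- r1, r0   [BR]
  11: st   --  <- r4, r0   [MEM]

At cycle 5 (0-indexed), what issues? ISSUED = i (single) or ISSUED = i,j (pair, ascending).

  cy0 -> i0 (ld) no-port MEM/MEM
  cy1 -> i1 (st) no-port MEM/MUL
  cy2 -> i2 (mul) WAW r4
  cy3 -> i3 (sll) WAW r4
  cy4 -> i4 (ld) RAW r4
  cy5 -> i5&i6 (sub;or) dual
  cy6 -> i7&i8 (st;add) dual
  cy7 -> i9 (bne) no-port BR/BR
  cy8 -> i10&i11 (bne;st) dual

ISSUED = 5,6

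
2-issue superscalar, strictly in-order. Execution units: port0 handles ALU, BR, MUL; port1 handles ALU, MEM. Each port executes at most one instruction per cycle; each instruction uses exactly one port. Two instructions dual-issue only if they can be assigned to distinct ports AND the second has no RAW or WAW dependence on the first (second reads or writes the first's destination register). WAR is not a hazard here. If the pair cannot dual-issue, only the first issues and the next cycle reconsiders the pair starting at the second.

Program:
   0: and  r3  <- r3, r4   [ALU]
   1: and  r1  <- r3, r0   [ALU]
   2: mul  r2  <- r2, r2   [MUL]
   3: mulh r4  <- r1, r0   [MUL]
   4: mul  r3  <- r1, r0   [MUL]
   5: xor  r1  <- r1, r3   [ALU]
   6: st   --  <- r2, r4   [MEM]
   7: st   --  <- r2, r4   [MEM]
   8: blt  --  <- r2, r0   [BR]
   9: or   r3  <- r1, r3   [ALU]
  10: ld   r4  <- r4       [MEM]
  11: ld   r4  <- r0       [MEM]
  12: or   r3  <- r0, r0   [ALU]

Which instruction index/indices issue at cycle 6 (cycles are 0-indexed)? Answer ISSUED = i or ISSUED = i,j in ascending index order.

ISSUED = 9,10

[0] i0  and  -- RAW r3
[1] i1/i2  and mul  -- dual
[2] i3  mulh  -- no-port MUL/MUL
[3] i4  mul  -- RAW r3
[4] i5/i6  xor st  -- dual
[5] i7/i8  st blt  -- dual
[6] i9/i10  or ld  -- dual
[7] i11/i12  ld or  -- dual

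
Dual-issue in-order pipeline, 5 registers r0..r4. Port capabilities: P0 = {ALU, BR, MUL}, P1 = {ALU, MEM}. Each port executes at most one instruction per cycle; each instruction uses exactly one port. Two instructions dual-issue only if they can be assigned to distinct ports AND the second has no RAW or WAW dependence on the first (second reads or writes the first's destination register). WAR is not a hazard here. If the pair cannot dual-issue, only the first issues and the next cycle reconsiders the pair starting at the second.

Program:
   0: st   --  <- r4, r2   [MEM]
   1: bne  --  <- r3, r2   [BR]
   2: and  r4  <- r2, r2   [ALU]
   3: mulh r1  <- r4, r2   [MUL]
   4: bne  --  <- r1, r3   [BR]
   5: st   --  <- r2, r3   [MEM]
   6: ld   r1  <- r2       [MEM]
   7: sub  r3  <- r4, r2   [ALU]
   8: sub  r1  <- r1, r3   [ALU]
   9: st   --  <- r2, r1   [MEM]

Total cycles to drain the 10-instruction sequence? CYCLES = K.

#0 head=0: st;bne i0+i1 2-wide
#1 head=2: and i2 RAW r4
#2 head=3: mulh i3 no-port MUL/BR
#3 head=4: bne;st i4+i5 2-wide
#4 head=6: ld;sub i6+i7 2-wide
#5 head=8: sub i8 RAW r1
#6 head=9: st i9 tail

CYCLES = 7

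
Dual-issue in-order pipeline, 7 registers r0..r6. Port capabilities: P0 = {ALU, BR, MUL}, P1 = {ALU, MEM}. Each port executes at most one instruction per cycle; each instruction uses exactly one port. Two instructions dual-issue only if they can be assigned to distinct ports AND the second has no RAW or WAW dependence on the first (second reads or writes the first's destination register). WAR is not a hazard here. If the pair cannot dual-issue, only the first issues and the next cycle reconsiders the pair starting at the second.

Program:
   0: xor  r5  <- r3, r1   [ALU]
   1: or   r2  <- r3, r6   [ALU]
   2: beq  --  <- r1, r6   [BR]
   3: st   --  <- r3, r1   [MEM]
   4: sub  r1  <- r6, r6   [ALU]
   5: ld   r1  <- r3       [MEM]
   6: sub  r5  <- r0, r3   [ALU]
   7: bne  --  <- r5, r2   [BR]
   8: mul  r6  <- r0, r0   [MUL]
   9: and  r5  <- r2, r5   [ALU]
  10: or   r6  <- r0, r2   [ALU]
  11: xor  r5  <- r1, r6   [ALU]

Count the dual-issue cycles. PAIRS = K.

PAIRS = 4

[0] i0/i1  xor.ALU+or.ALU  -- 2-wide
[1] i2/i3  beq.BR+st.MEM  -- 2-wide
[2] i4  sub.ALU  -- WAW r1
[3] i5/i6  ld.MEM+sub.ALU  -- 2-wide
[4] i7  bne.BR  -- no-port BR/MUL
[5] i8/i9  mul.MUL+and.ALU  -- 2-wide
[6] i10  or.ALU  -- RAW r6
[7] i11  xor.ALU  -- tail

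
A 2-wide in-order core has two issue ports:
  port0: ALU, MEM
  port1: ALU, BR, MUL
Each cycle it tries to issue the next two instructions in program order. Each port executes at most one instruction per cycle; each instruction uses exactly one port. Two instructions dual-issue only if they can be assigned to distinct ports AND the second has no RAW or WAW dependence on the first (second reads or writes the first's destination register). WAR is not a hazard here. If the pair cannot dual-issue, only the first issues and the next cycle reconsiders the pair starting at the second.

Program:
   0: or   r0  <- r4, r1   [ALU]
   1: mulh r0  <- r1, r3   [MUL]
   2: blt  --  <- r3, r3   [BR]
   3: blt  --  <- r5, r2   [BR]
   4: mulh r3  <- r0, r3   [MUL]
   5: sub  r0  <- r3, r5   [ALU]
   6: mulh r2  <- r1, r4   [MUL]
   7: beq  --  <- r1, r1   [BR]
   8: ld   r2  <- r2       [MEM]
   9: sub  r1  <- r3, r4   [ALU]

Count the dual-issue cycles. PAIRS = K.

PAIRS = 2

c0: i0 or.ALU  WAW r0
c1: i1 mulh.MUL  no-port MUL/BR
c2: i2 blt.BR  no-port BR/BR
c3: i3 blt.BR  no-port BR/MUL
c4: i4 mulh.MUL  RAW r3
c5: i5,i6 sub.ALU+mulh.MUL  dual
c6: i7,i8 beq.BR+ld.MEM  dual
c7: i9 sub.ALU  tail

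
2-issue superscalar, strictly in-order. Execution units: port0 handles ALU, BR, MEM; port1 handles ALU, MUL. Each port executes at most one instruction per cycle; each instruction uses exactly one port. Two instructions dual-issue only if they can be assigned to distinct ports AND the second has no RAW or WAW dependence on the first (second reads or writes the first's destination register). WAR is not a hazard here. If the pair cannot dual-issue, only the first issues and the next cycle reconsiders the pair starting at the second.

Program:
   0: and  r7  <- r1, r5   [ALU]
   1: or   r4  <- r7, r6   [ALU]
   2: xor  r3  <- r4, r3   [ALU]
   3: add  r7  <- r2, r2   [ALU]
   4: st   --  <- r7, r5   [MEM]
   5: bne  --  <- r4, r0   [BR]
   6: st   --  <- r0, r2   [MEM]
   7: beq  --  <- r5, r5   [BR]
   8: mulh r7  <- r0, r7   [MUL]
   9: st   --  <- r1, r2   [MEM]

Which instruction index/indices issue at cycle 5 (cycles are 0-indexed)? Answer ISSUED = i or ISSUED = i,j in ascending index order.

t=0 i0:and.ALU ; RAW r7
t=1 i1:or.ALU ; RAW r4
t=2 i2&i3:xor.ALU;add.ALU ; 2-wide
t=3 i4:st.MEM ; no-port MEM/BR
t=4 i5:bne.BR ; no-port BR/MEM
t=5 i6:st.MEM ; no-port MEM/BR
t=6 i7&i8:beq.BR;mulh.MUL ; 2-wide
t=7 i9:st.MEM ; tail

ISSUED = 6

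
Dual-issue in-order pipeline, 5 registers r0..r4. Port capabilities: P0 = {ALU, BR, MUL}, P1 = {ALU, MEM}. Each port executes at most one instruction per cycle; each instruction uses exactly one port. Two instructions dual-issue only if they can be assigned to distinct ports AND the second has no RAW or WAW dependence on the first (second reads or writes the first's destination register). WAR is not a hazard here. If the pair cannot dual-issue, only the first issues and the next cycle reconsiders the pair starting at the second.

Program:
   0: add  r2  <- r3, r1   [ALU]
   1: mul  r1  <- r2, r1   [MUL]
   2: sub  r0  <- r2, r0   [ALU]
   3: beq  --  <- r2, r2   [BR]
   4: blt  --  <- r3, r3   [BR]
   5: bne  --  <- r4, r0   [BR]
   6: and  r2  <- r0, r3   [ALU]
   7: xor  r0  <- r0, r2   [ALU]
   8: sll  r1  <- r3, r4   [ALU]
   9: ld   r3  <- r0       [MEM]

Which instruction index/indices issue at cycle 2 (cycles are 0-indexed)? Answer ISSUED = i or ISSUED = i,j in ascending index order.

ISSUED = 3

[0] i0  add.ALU  -- RAW r2
[1] i1&i2  mul.MUL sub.ALU  -- dual
[2] i3  beq.BR  -- no-port BR/BR
[3] i4  blt.BR  -- no-port BR/BR
[4] i5&i6  bne.BR and.ALU  -- dual
[5] i7&i8  xor.ALU sll.ALU  -- dual
[6] i9  ld.MEM  -- tail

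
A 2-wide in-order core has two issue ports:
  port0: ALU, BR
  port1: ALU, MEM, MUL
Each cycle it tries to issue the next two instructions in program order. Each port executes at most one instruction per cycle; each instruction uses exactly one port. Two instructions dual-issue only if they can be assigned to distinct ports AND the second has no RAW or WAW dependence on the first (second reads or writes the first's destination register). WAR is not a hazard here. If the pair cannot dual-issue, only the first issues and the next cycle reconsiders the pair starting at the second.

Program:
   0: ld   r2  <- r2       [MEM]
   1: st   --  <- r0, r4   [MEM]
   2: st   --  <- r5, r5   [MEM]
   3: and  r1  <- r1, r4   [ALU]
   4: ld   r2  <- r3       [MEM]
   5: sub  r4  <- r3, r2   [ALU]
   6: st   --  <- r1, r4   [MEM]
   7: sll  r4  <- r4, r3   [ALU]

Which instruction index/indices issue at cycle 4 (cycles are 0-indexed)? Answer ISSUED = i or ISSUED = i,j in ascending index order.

ISSUED = 5

c0: i0 ld.MEM  no-port MEM/MEM
c1: i1 st.MEM  no-port MEM/MEM
c2: i2,i3 st.MEM+and.ALU  2-wide
c3: i4 ld.MEM  RAW r2
c4: i5 sub.ALU  RAW r4
c5: i6,i7 st.MEM+sll.ALU  2-wide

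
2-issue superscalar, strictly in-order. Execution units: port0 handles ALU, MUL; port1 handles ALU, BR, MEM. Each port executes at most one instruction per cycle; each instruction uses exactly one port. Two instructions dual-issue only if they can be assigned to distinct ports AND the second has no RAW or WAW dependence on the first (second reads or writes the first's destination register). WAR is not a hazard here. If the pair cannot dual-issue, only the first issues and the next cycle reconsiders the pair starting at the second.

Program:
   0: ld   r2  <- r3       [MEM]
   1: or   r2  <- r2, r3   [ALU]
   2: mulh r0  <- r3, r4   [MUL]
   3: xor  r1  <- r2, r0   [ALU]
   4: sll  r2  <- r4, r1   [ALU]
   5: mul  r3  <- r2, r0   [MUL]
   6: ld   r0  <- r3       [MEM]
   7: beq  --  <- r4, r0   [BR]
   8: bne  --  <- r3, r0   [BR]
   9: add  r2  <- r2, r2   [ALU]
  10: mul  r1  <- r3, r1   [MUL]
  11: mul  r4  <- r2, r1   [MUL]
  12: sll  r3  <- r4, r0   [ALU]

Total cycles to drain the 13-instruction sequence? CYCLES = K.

[0] i0  ld  -- RAW+WAW r2
[1] i1/i2  or+mulh  -- 2-wide
[2] i3  xor  -- RAW r1
[3] i4  sll  -- RAW r2
[4] i5  mul  -- RAW r3
[5] i6  ld  -- no-port MEM/BR
[6] i7  beq  -- no-port BR/BR
[7] i8/i9  bne+add  -- 2-wide
[8] i10  mul  -- no-port MUL/MUL
[9] i11  mul  -- RAW r4
[10] i12  sll  -- tail

CYCLES = 11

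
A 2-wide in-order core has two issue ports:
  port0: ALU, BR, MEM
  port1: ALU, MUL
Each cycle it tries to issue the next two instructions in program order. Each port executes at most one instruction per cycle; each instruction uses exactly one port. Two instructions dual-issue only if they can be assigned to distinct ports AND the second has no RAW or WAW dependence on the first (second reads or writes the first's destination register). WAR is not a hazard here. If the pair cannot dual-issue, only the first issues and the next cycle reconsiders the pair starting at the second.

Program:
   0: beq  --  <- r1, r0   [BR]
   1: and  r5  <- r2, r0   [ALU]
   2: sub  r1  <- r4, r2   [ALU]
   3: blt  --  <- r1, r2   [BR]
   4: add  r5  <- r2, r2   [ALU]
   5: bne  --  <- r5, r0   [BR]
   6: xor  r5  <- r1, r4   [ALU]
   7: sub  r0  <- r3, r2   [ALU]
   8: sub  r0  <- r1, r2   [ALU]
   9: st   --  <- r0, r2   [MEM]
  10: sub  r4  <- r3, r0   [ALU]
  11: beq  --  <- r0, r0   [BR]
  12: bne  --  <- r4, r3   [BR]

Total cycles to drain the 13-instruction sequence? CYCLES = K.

CYCLES = 9

  cy0 -> i0/i1 (beq.BR;and.ALU) pair
  cy1 -> i2 (sub.ALU) RAW r1
  cy2 -> i3/i4 (blt.BR;add.ALU) pair
  cy3 -> i5/i6 (bne.BR;xor.ALU) pair
  cy4 -> i7 (sub.ALU) WAW r0
  cy5 -> i8 (sub.ALU) RAW r0
  cy6 -> i9/i10 (st.MEM;sub.ALU) pair
  cy7 -> i11 (beq.BR) no-port BR/BR
  cy8 -> i12 (bne.BR) tail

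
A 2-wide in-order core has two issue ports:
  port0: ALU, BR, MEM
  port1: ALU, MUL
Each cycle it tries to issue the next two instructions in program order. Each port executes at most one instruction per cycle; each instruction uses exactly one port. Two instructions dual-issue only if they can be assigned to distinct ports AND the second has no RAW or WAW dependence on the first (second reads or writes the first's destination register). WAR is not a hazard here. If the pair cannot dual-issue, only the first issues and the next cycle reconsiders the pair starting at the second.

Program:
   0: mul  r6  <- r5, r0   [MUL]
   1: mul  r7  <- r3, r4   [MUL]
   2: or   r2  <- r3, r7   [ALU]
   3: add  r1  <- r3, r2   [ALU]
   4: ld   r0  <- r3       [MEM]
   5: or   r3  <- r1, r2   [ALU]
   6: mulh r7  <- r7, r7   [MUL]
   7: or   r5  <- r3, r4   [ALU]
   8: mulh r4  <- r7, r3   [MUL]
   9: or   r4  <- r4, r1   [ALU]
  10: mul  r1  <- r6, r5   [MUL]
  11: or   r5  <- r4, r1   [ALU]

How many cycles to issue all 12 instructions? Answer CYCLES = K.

CYCLES = 8

t=0 i0:mul ; no-port MUL/MUL
t=1 i1:mul ; RAW r7
t=2 i2:or ; RAW r2
t=3 i3+i4:add ld ; 2-wide
t=4 i5+i6:or mulh ; 2-wide
t=5 i7+i8:or mulh ; 2-wide
t=6 i9+i10:or mul ; 2-wide
t=7 i11:or ; tail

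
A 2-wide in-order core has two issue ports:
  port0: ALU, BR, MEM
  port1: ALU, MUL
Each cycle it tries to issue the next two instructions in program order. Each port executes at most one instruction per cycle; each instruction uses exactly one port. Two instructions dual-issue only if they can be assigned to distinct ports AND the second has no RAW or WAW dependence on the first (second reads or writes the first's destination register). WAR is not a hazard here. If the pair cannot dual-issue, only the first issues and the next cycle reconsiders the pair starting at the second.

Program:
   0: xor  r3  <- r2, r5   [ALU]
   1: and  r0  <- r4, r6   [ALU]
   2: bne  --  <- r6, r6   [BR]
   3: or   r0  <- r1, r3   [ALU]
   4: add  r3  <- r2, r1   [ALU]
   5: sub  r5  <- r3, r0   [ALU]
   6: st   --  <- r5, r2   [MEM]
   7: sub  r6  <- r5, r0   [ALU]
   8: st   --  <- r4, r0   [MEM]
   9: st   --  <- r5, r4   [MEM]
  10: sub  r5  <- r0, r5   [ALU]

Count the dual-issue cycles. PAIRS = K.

0. xor.ALU;and.ALU @i0&i1  | dual
1. bne.BR;or.ALU @i2&i3  | dual
2. add.ALU @i4  | RAW r3
3. sub.ALU @i5  | RAW r5
4. st.MEM;sub.ALU @i6&i7  | dual
5. st.MEM @i8  | no-port MEM/MEM
6. st.MEM;sub.ALU @i9&i10  | dual

PAIRS = 4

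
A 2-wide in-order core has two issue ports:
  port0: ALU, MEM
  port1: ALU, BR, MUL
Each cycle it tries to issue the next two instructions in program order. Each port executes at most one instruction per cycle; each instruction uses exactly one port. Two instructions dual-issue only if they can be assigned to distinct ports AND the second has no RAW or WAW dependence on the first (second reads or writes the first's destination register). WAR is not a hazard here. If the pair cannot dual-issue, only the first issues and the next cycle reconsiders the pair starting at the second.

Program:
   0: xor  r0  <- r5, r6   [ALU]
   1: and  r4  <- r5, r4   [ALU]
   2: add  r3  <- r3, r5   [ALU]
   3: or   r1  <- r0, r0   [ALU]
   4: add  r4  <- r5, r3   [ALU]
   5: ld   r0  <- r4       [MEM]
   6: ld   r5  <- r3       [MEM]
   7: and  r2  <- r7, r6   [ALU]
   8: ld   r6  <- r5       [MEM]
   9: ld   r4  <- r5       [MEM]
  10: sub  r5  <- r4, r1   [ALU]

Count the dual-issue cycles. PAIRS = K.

[0] i0/i1  xor.ALU/and.ALU  -- dual
[1] i2/i3  add.ALU/or.ALU  -- dual
[2] i4  add.ALU  -- RAW r4
[3] i5  ld.MEM  -- no-port MEM/MEM
[4] i6/i7  ld.MEM/and.ALU  -- dual
[5] i8  ld.MEM  -- no-port MEM/MEM
[6] i9  ld.MEM  -- RAW r4
[7] i10  sub.ALU  -- tail

PAIRS = 3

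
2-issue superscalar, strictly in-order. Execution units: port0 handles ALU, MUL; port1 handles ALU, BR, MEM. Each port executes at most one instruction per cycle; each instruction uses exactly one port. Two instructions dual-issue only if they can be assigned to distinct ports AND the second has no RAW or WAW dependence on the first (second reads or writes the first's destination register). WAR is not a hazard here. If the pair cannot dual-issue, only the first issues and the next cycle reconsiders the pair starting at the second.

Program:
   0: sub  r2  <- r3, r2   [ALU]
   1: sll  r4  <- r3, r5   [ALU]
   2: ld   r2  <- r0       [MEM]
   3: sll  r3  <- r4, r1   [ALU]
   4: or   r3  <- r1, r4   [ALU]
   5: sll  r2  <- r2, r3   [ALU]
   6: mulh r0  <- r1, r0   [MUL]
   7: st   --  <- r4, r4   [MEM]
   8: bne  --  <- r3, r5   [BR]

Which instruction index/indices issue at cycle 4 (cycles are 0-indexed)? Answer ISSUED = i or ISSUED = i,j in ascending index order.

ISSUED = 7

0. sub.ALU sll.ALU @i0+i1  | dual
1. ld.MEM sll.ALU @i2+i3  | dual
2. or.ALU @i4  | RAW r3
3. sll.ALU mulh.MUL @i5+i6  | dual
4. st.MEM @i7  | no-port MEM/BR
5. bne.BR @i8  | tail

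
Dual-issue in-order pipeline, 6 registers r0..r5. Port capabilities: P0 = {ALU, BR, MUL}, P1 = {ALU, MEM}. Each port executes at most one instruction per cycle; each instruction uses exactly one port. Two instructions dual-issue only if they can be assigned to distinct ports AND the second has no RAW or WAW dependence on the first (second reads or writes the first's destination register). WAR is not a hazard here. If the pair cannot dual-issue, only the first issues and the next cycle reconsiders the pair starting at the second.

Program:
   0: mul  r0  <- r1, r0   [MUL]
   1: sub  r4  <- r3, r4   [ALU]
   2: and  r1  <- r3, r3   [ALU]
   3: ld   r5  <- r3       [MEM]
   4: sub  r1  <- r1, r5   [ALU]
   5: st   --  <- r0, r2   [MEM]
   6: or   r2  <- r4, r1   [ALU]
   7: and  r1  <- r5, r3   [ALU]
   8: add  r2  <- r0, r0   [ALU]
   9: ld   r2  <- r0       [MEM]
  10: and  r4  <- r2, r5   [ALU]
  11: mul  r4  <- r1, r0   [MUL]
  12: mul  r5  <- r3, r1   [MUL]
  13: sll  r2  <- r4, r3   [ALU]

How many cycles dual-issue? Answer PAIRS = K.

PAIRS = 5

t=0 i0&i1:mul.MUL sub.ALU ; pair
t=1 i2&i3:and.ALU ld.MEM ; pair
t=2 i4&i5:sub.ALU st.MEM ; pair
t=3 i6&i7:or.ALU and.ALU ; pair
t=4 i8:add.ALU ; WAW r2
t=5 i9:ld.MEM ; RAW r2
t=6 i10:and.ALU ; WAW r4
t=7 i11:mul.MUL ; no-port MUL/MUL
t=8 i12&i13:mul.MUL sll.ALU ; pair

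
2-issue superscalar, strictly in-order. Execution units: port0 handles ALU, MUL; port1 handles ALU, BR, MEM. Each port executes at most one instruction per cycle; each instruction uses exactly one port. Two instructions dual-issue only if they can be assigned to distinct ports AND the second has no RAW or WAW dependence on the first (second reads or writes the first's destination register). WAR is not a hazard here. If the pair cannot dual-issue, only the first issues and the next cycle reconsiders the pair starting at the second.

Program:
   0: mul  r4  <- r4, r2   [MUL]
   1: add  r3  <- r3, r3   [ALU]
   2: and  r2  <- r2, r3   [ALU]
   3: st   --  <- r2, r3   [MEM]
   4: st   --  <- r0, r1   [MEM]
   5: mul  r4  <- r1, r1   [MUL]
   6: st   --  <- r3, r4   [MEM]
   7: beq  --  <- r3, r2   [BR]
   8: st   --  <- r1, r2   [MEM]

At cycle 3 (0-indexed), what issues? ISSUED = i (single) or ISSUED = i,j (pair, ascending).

t=0 i0,i1:mul/add ; pair
t=1 i2:and ; RAW r2
t=2 i3:st ; no-port MEM/MEM
t=3 i4,i5:st/mul ; pair
t=4 i6:st ; no-port MEM/BR
t=5 i7:beq ; no-port BR/MEM
t=6 i8:st ; tail

ISSUED = 4,5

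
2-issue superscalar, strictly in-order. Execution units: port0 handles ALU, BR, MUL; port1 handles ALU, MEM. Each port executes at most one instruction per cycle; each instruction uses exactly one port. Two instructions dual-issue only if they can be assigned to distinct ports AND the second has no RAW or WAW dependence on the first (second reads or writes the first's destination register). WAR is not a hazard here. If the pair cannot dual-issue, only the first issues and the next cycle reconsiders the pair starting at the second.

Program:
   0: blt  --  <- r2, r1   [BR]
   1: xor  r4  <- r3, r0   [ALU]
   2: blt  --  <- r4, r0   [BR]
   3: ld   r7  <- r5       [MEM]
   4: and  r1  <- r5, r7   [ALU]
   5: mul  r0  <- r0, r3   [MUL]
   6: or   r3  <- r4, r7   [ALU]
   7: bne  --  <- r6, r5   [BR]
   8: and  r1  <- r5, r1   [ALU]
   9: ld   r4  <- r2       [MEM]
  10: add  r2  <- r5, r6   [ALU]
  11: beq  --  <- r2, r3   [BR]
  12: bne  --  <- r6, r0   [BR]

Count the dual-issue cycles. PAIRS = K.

c0: i0+i1 blt xor  pair
c1: i2+i3 blt ld  pair
c2: i4+i5 and mul  pair
c3: i6+i7 or bne  pair
c4: i8+i9 and ld  pair
c5: i10 add  RAW r2
c6: i11 beq  no-port BR/BR
c7: i12 bne  tail

PAIRS = 5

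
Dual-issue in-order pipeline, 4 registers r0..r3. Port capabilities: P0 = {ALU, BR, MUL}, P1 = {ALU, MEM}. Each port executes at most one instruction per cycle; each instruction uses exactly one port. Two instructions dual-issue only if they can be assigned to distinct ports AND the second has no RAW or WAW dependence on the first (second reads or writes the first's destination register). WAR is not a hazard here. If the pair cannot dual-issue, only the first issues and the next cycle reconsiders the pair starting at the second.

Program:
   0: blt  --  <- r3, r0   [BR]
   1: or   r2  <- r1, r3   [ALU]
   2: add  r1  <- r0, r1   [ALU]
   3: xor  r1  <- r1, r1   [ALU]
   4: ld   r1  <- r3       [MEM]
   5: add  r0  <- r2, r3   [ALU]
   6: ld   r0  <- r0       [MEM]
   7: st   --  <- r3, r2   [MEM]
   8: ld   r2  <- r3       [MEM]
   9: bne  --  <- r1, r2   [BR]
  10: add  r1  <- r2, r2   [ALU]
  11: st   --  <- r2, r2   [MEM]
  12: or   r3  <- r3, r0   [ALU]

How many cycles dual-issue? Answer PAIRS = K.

PAIRS = 4

0. blt.BR+or.ALU @i0,i1  | dual
1. add.ALU @i2  | RAW+WAW r1
2. xor.ALU @i3  | WAW r1
3. ld.MEM+add.ALU @i4,i5  | dual
4. ld.MEM @i6  | no-port MEM/MEM
5. st.MEM @i7  | no-port MEM/MEM
6. ld.MEM @i8  | RAW r2
7. bne.BR+add.ALU @i9,i10  | dual
8. st.MEM+or.ALU @i11,i12  | dual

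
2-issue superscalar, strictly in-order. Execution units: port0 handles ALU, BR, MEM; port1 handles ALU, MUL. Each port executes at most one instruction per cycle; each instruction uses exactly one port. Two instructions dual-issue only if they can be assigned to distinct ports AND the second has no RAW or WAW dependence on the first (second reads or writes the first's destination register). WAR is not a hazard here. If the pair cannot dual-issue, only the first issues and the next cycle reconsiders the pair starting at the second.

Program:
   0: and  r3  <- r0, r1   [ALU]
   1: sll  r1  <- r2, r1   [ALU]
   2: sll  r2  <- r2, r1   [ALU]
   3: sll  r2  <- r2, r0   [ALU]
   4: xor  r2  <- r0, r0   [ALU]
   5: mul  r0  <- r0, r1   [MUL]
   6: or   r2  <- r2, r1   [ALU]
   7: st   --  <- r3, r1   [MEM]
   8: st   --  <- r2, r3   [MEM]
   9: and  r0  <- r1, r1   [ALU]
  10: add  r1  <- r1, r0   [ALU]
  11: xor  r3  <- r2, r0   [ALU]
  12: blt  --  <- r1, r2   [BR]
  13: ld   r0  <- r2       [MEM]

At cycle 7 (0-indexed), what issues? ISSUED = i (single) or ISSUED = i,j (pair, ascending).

ISSUED = 12

c0: i0&i1 and+sll  2-wide
c1: i2 sll  RAW+WAW r2
c2: i3 sll  WAW r2
c3: i4&i5 xor+mul  2-wide
c4: i6&i7 or+st  2-wide
c5: i8&i9 st+and  2-wide
c6: i10&i11 add+xor  2-wide
c7: i12 blt  no-port BR/MEM
c8: i13 ld  tail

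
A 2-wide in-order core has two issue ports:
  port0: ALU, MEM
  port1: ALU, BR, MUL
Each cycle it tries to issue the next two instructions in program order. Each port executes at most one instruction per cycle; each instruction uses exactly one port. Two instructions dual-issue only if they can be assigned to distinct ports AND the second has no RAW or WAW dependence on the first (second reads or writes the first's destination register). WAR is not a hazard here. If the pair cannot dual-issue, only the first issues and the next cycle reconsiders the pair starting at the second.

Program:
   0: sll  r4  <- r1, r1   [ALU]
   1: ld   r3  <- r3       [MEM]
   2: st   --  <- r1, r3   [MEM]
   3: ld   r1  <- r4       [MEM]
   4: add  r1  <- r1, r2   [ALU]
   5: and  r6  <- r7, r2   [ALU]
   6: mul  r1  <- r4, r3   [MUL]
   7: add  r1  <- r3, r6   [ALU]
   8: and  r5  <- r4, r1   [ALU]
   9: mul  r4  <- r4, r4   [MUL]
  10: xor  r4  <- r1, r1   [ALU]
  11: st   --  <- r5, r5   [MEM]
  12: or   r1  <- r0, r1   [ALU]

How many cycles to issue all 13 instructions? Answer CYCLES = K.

[0] i0/i1  sll;ld  -- dual
[1] i2  st  -- no-port MEM/MEM
[2] i3  ld  -- RAW+WAW r1
[3] i4/i5  add;and  -- dual
[4] i6  mul  -- WAW r1
[5] i7  add  -- RAW r1
[6] i8/i9  and;mul  -- dual
[7] i10/i11  xor;st  -- dual
[8] i12  or  -- tail

CYCLES = 9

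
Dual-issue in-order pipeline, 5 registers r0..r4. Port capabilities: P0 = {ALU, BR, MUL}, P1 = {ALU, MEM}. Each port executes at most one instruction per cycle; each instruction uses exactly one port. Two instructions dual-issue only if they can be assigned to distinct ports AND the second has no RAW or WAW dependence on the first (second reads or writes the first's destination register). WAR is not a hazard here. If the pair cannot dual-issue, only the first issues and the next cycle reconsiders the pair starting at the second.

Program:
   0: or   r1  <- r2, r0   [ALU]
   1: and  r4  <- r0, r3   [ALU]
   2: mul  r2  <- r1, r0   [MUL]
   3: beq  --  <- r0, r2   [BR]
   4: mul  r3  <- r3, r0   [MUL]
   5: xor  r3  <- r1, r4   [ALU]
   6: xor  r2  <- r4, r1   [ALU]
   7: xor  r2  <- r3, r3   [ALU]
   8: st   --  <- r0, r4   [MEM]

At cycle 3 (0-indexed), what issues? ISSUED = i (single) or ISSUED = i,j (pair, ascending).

c0: i0,i1 or.ALU/and.ALU  dual
c1: i2 mul.MUL  no-port MUL/BR
c2: i3 beq.BR  no-port BR/MUL
c3: i4 mul.MUL  WAW r3
c4: i5,i6 xor.ALU/xor.ALU  dual
c5: i7,i8 xor.ALU/st.MEM  dual

ISSUED = 4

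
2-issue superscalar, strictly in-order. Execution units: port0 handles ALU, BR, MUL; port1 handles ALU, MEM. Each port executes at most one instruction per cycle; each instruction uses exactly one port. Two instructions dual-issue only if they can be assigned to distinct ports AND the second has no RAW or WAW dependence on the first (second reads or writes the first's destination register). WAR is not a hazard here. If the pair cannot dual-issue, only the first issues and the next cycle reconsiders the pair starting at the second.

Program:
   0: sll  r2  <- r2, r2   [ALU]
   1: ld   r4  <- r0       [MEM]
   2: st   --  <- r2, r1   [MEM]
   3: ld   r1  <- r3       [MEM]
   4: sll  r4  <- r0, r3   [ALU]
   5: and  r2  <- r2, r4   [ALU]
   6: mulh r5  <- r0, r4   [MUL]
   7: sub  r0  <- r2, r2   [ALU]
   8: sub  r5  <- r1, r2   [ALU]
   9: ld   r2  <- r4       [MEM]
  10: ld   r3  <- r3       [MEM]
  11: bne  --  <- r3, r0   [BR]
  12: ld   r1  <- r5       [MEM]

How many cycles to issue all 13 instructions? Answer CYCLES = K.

CYCLES = 8

#0 head=0: sll.ALU ld.MEM i0+i1 dual
#1 head=2: st.MEM i2 no-port MEM/MEM
#2 head=3: ld.MEM sll.ALU i3+i4 dual
#3 head=5: and.ALU mulh.MUL i5+i6 dual
#4 head=7: sub.ALU sub.ALU i7+i8 dual
#5 head=9: ld.MEM i9 no-port MEM/MEM
#6 head=10: ld.MEM i10 RAW r3
#7 head=11: bne.BR ld.MEM i11+i12 dual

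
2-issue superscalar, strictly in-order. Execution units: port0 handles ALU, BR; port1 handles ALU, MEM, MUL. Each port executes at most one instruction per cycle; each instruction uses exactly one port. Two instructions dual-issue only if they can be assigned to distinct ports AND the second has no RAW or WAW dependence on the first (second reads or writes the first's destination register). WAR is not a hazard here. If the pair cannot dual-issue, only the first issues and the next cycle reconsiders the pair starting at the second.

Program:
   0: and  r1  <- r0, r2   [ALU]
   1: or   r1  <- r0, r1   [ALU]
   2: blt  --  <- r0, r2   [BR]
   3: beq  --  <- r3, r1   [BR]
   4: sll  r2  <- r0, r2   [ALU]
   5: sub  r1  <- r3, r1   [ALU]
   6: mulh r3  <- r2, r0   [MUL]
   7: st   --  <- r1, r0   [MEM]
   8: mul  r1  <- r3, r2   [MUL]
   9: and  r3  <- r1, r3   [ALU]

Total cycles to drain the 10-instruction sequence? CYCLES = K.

c0: i0 and  RAW+WAW r1
c1: i1/i2 or blt  pair
c2: i3/i4 beq sll  pair
c3: i5/i6 sub mulh  pair
c4: i7 st  no-port MEM/MUL
c5: i8 mul  RAW r1
c6: i9 and  tail

CYCLES = 7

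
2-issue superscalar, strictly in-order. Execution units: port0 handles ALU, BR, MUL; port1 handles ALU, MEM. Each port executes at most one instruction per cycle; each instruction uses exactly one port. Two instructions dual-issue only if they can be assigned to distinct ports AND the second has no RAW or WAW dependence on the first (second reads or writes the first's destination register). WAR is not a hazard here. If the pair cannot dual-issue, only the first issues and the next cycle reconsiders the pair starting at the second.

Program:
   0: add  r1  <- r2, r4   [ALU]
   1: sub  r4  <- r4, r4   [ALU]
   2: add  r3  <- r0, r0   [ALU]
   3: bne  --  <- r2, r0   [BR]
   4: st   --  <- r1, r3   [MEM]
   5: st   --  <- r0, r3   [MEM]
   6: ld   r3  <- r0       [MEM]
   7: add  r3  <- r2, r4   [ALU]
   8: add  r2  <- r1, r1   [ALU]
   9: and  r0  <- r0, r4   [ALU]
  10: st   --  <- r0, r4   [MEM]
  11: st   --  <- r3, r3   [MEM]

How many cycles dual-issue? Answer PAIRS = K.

PAIRS = 3

  cy0 -> i0/i1 (add.ALU sub.ALU) 2-wide
  cy1 -> i2/i3 (add.ALU bne.BR) 2-wide
  cy2 -> i4 (st.MEM) no-port MEM/MEM
  cy3 -> i5 (st.MEM) no-port MEM/MEM
  cy4 -> i6 (ld.MEM) WAW r3
  cy5 -> i7/i8 (add.ALU add.ALU) 2-wide
  cy6 -> i9 (and.ALU) RAW r0
  cy7 -> i10 (st.MEM) no-port MEM/MEM
  cy8 -> i11 (st.MEM) tail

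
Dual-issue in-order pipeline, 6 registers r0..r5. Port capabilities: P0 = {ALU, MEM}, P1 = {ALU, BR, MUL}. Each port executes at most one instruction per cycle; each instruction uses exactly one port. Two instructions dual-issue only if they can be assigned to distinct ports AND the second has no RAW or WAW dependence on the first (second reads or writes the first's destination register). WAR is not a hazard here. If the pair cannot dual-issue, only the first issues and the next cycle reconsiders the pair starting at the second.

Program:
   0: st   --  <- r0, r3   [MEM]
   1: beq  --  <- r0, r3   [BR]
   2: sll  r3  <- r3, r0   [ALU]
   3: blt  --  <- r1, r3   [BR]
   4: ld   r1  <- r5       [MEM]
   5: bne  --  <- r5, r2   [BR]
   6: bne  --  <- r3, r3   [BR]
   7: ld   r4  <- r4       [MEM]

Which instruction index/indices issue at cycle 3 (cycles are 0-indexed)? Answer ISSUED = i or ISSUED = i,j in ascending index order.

t=0 i0/i1:st+beq ; 2-wide
t=1 i2:sll ; RAW r3
t=2 i3/i4:blt+ld ; 2-wide
t=3 i5:bne ; no-port BR/BR
t=4 i6/i7:bne+ld ; 2-wide

ISSUED = 5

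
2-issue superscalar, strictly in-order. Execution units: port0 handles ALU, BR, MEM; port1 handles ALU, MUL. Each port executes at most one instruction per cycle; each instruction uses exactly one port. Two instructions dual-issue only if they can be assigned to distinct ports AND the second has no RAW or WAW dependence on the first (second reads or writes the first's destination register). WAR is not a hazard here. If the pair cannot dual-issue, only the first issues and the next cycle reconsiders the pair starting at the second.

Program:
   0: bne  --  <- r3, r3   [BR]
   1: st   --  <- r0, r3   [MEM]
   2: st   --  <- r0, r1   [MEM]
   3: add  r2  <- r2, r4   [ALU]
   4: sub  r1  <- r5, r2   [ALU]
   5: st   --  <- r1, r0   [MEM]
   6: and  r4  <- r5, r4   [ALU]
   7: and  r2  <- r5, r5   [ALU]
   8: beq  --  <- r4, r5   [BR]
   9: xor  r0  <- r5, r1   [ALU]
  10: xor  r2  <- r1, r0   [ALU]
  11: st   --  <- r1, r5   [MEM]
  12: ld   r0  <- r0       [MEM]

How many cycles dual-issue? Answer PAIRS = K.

PAIRS = 4

[0] i0  bne.BR  -- no-port BR/MEM
[1] i1  st.MEM  -- no-port MEM/MEM
[2] i2+i3  st.MEM;add.ALU  -- dual
[3] i4  sub.ALU  -- RAW r1
[4] i5+i6  st.MEM;and.ALU  -- dual
[5] i7+i8  and.ALU;beq.BR  -- dual
[6] i9  xor.ALU  -- RAW r0
[7] i10+i11  xor.ALU;st.MEM  -- dual
[8] i12  ld.MEM  -- tail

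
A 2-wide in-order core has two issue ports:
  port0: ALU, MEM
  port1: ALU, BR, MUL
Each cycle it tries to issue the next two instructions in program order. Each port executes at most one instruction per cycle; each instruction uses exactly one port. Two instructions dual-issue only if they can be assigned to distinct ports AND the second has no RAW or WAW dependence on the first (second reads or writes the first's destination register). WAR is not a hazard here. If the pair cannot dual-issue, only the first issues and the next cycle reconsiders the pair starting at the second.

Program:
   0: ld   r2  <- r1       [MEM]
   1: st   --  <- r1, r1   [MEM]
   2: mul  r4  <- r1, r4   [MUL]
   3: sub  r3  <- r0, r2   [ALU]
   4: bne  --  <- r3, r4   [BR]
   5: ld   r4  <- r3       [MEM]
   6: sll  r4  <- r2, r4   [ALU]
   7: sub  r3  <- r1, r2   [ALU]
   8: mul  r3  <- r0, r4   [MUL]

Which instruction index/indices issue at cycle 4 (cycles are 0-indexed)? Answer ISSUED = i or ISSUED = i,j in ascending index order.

ISSUED = 6,7

0. ld @i0  | no-port MEM/MEM
1. st/mul @i1,i2  | 2-wide
2. sub @i3  | RAW r3
3. bne/ld @i4,i5  | 2-wide
4. sll/sub @i6,i7  | 2-wide
5. mul @i8  | tail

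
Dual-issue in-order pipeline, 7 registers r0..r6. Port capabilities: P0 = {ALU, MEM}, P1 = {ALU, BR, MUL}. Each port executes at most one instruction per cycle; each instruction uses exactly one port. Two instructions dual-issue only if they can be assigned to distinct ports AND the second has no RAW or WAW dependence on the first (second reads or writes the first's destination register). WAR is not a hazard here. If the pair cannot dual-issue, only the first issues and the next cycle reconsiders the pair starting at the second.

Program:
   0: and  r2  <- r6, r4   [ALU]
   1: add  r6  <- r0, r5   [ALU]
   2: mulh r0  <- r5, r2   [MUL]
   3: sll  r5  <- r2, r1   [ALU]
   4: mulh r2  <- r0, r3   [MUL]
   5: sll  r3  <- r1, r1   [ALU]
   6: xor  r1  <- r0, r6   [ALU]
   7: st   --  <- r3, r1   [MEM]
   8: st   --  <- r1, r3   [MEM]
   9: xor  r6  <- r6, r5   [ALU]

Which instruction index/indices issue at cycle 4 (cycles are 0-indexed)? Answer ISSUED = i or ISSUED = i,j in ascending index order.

ISSUED = 7

t=0 i0,i1:and.ALU add.ALU ; pair
t=1 i2,i3:mulh.MUL sll.ALU ; pair
t=2 i4,i5:mulh.MUL sll.ALU ; pair
t=3 i6:xor.ALU ; RAW r1
t=4 i7:st.MEM ; no-port MEM/MEM
t=5 i8,i9:st.MEM xor.ALU ; pair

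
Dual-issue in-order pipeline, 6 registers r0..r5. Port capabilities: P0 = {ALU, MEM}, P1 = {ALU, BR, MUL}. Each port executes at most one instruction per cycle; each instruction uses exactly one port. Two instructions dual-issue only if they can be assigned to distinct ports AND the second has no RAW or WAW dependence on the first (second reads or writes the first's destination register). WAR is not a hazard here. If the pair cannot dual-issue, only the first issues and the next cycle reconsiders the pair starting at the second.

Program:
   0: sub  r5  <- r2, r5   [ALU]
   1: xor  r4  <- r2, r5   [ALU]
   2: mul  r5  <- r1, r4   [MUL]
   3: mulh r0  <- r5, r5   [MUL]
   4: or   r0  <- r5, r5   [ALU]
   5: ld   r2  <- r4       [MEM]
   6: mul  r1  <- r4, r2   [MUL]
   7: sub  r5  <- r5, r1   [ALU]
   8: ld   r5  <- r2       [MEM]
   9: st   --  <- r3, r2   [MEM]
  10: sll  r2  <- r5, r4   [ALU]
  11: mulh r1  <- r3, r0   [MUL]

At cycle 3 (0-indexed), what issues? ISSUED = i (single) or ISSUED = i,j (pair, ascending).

ISSUED = 3

c0: i0 sub  RAW r5
c1: i1 xor  RAW r4
c2: i2 mul  no-port MUL/MUL
c3: i3 mulh  WAW r0
c4: i4/i5 or;ld  2-wide
c5: i6 mul  RAW r1
c6: i7 sub  WAW r5
c7: i8 ld  no-port MEM/MEM
c8: i9/i10 st;sll  2-wide
c9: i11 mulh  tail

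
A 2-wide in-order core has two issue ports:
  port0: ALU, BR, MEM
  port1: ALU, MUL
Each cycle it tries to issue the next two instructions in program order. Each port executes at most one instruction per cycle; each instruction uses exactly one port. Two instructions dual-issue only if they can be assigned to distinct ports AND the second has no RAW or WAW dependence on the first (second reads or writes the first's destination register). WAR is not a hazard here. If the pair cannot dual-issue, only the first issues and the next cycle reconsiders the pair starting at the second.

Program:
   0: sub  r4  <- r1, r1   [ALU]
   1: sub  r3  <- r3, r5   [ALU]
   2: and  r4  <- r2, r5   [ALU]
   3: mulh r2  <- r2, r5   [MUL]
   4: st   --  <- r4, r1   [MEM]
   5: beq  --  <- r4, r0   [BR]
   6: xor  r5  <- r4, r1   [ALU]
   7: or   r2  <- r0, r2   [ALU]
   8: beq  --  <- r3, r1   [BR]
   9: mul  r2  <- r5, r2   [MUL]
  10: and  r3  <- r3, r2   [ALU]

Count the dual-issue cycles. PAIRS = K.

PAIRS = 4

t=0 i0&i1:sub.ALU+sub.ALU ; dual
t=1 i2&i3:and.ALU+mulh.MUL ; dual
t=2 i4:st.MEM ; no-port MEM/BR
t=3 i5&i6:beq.BR+xor.ALU ; dual
t=4 i7&i8:or.ALU+beq.BR ; dual
t=5 i9:mul.MUL ; RAW r2
t=6 i10:and.ALU ; tail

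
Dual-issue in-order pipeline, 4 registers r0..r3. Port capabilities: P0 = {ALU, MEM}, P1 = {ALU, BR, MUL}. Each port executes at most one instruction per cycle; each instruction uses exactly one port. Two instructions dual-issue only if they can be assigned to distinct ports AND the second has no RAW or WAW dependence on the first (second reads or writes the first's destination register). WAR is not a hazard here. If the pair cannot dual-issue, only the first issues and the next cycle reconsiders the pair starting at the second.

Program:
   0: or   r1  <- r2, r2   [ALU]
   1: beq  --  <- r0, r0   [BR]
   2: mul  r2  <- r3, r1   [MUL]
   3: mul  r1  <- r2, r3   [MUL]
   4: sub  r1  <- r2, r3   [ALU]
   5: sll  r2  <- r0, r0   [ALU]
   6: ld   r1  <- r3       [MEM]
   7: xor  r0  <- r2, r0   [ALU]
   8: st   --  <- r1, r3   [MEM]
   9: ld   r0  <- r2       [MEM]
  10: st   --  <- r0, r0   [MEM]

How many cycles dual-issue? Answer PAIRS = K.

PAIRS = 3

  cy0 -> i0,i1 (or;beq) dual
  cy1 -> i2 (mul) no-port MUL/MUL
  cy2 -> i3 (mul) WAW r1
  cy3 -> i4,i5 (sub;sll) dual
  cy4 -> i6,i7 (ld;xor) dual
  cy5 -> i8 (st) no-port MEM/MEM
  cy6 -> i9 (ld) no-port MEM/MEM
  cy7 -> i10 (st) tail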